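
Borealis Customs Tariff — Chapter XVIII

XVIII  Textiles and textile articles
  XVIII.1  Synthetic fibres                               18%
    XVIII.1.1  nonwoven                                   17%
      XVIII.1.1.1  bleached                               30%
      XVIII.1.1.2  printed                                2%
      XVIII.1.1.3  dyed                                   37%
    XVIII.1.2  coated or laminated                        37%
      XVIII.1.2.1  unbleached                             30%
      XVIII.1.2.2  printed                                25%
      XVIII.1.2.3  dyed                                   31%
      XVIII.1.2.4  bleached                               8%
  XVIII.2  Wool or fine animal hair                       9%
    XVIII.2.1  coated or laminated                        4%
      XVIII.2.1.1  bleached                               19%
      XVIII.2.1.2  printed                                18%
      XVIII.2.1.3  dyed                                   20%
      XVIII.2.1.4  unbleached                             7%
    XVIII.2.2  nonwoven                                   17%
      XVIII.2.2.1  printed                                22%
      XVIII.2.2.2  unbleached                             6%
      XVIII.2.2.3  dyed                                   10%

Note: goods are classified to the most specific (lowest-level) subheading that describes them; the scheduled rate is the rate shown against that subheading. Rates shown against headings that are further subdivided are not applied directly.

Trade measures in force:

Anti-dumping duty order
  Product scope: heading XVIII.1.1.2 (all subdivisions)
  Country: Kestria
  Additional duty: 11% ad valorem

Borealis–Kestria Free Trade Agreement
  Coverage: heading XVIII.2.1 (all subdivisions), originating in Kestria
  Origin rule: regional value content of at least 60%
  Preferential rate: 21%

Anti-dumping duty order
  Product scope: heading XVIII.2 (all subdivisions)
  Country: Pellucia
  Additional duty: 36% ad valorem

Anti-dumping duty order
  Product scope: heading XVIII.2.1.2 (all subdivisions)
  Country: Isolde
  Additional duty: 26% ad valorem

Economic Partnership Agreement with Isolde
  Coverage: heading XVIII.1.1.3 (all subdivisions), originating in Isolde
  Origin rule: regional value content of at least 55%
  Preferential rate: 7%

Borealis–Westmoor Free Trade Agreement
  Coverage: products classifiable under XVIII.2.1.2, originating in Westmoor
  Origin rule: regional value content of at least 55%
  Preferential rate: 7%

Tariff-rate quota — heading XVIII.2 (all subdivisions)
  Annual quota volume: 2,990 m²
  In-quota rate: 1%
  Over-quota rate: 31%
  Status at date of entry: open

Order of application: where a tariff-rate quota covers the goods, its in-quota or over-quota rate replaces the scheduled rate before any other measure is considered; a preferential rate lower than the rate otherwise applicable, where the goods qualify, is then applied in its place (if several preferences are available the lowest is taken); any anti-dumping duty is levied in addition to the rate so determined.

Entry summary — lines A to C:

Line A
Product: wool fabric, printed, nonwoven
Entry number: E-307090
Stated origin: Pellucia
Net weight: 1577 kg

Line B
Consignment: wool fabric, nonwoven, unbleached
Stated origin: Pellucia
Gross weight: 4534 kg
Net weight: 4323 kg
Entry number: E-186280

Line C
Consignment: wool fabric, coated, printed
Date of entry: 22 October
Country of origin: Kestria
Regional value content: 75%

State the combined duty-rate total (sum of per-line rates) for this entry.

75%

Line A: wool → XVIII.2; nonwoven → XVIII.2.2; printed → XVIII.2.2.1. Scheduled 22%. quota on XVIII.2 open → in-quota 1%; anti-dumping (Pellucia, XVIII.2): +36%; total 1% + 36% = 37%. → 37%.
Line B: wool → XVIII.2; nonwoven → XVIII.2.2; unbleached → XVIII.2.2.2. Scheduled 6%. quota on XVIII.2 open → in-quota 1%; anti-dumping (Pellucia, XVIII.2): +36%; total 1% + 36% = 37%. → 37%.
Line C: wool → XVIII.2; coated → XVIII.2.1; printed → XVIII.2.1.2. Scheduled 18%. quota on XVIII.2 open → in-quota 1%; Kestria agreement on XVIII.2.1: RVC ≥ 60% → 21% available; preference 21% not lower than 1% → no reduction. → 1%.
Sum: 37% + 37% + 1% = 75%.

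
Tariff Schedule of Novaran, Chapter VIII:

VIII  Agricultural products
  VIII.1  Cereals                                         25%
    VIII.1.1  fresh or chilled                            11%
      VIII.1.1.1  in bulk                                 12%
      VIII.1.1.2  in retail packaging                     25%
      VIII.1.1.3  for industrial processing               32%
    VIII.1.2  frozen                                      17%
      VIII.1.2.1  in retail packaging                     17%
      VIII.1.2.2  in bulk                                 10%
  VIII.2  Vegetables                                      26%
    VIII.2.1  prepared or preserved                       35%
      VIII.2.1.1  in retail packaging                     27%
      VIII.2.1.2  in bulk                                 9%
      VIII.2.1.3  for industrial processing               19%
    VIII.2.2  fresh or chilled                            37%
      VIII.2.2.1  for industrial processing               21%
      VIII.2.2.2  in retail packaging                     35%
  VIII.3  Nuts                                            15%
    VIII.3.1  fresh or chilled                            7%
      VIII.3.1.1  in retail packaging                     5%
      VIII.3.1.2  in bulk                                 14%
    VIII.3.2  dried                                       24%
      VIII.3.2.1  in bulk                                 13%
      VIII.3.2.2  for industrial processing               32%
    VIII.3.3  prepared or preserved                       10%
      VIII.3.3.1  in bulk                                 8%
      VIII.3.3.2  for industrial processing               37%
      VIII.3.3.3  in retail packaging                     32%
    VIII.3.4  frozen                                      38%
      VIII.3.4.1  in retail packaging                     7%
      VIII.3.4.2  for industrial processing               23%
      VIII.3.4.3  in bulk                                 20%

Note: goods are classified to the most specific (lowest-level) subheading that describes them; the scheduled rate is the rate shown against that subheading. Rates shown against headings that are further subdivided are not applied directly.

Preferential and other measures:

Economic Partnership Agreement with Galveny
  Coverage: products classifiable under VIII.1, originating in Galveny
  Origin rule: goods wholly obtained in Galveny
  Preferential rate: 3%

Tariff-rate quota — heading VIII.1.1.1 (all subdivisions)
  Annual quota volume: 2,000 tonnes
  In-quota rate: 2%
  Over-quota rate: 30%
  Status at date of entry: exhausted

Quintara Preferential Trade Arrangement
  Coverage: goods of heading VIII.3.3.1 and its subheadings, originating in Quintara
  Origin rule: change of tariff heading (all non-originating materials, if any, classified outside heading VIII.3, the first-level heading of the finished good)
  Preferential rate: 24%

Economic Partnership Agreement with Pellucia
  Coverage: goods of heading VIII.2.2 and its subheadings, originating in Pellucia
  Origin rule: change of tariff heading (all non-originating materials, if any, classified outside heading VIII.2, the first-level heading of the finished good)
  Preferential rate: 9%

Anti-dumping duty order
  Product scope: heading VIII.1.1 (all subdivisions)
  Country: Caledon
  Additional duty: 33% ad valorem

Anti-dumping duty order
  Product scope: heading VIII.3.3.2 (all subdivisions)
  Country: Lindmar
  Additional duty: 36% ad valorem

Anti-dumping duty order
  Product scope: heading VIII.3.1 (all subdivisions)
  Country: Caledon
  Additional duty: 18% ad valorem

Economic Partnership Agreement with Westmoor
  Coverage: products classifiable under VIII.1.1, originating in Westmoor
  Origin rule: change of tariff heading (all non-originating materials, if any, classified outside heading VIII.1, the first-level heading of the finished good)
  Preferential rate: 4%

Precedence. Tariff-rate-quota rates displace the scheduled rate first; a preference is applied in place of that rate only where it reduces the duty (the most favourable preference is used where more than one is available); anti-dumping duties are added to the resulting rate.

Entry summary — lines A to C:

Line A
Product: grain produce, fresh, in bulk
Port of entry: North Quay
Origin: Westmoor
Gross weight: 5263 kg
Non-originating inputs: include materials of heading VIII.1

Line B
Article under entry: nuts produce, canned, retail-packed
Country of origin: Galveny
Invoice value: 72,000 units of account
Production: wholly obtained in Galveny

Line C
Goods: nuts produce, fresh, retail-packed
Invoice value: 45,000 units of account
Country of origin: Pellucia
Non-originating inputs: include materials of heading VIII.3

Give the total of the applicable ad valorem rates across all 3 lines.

67%

Line A: grain → VIII.1; fresh → VIII.1.1; in bulk → VIII.1.1.1. Scheduled 12%. quota on VIII.1.1.1 exhausted → over-quota 30%; Westmoor agreement on VIII.1.1: CTH not met. → 30%.
Line B: nuts → VIII.3; canned → VIII.3.3; retail-packed → VIII.3.3.3. Scheduled 32%. Galveny agreement on VIII.1: VIII.3.3.3 not covered. → 32%.
Line C: nuts → VIII.3; fresh → VIII.3.1; retail-packed → VIII.3.1.1. Scheduled 5%. Pellucia agreement on VIII.2.2: VIII.3.1.1 not covered. → 5%.
Sum: 30% + 32% + 5% = 67%.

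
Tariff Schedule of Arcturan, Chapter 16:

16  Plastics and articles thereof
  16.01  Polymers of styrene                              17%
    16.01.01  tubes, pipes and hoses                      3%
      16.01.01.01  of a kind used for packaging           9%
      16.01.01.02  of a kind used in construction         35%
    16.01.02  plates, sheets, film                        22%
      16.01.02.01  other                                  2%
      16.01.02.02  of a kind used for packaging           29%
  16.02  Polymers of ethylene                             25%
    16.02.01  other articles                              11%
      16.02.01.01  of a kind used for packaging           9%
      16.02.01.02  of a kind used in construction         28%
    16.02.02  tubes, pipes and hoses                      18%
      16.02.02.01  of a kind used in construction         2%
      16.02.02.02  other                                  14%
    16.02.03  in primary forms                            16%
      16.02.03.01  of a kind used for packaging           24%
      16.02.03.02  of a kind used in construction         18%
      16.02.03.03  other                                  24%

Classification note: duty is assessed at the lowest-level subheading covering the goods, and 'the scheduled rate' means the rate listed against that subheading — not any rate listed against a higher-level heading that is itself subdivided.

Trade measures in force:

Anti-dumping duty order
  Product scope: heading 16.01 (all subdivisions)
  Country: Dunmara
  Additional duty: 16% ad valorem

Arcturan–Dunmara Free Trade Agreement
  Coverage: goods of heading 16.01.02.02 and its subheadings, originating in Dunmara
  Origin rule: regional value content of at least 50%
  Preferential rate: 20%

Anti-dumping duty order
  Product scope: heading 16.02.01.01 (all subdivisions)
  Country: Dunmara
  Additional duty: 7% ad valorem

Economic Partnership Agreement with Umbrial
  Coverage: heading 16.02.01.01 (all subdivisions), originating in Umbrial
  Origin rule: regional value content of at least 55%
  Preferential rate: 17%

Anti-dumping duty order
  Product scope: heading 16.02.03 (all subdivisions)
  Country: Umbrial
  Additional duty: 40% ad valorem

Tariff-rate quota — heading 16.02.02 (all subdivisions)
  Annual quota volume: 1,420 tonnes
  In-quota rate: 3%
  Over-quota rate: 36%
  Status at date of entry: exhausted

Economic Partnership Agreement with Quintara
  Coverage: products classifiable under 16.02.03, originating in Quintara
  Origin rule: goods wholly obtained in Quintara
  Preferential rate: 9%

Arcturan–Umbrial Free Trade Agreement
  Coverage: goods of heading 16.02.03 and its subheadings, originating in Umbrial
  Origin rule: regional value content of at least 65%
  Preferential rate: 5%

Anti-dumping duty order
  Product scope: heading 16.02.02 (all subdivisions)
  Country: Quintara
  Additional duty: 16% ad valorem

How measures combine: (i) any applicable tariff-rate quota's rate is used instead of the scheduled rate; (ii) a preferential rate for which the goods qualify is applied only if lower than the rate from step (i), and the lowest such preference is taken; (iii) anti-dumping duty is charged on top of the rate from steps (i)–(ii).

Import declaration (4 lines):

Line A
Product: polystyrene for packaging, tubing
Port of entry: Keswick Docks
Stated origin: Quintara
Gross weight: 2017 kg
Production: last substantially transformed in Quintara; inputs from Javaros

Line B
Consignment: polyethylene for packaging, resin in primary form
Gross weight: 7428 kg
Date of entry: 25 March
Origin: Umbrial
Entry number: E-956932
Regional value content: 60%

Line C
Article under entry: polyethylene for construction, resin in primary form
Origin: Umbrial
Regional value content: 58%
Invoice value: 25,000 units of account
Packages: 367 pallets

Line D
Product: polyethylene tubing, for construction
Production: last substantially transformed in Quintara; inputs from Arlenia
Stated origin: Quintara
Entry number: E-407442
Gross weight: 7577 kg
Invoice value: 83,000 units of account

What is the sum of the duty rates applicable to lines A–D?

183%

Line A: polystyrene → 16.01; tubing → 16.01.01; for packaging → 16.01.01.01. Scheduled 9%. Quintara agreement on 16.02.03: 16.01.01.01 not covered. → 9%.
Line B: polyethylene → 16.02; resin in primary form → 16.02.03; for packaging → 16.02.03.01. Scheduled 24%. Umbrial agreement on 16.02.01.01: 16.02.03.01 not covered; Umbrial agreement on 16.02.03: RVC < 65%; anti-dumping (Umbrial, 16.02.03): +40%; total 24% + 40% = 64%. → 64%.
Line C: polyethylene → 16.02; resin in primary form → 16.02.03; for construction → 16.02.03.02. Scheduled 18%. Umbrial agreement on 16.02.01.01: 16.02.03.02 not covered; Umbrial agreement on 16.02.03: RVC < 65%; anti-dumping (Umbrial, 16.02.03): +40%; total 18% + 40% = 58%. → 58%.
Line D: polyethylene → 16.02; tubing → 16.02.02; for construction → 16.02.02.01. Scheduled 2%. quota on 16.02.02 exhausted → over-quota 36%; Quintara agreement on 16.02.03: 16.02.02.01 not covered; anti-dumping (Quintara, 16.02.02): +16%; total 36% + 16% = 52%. → 52%.
Sum: 9% + 64% + 58% + 52% = 183%.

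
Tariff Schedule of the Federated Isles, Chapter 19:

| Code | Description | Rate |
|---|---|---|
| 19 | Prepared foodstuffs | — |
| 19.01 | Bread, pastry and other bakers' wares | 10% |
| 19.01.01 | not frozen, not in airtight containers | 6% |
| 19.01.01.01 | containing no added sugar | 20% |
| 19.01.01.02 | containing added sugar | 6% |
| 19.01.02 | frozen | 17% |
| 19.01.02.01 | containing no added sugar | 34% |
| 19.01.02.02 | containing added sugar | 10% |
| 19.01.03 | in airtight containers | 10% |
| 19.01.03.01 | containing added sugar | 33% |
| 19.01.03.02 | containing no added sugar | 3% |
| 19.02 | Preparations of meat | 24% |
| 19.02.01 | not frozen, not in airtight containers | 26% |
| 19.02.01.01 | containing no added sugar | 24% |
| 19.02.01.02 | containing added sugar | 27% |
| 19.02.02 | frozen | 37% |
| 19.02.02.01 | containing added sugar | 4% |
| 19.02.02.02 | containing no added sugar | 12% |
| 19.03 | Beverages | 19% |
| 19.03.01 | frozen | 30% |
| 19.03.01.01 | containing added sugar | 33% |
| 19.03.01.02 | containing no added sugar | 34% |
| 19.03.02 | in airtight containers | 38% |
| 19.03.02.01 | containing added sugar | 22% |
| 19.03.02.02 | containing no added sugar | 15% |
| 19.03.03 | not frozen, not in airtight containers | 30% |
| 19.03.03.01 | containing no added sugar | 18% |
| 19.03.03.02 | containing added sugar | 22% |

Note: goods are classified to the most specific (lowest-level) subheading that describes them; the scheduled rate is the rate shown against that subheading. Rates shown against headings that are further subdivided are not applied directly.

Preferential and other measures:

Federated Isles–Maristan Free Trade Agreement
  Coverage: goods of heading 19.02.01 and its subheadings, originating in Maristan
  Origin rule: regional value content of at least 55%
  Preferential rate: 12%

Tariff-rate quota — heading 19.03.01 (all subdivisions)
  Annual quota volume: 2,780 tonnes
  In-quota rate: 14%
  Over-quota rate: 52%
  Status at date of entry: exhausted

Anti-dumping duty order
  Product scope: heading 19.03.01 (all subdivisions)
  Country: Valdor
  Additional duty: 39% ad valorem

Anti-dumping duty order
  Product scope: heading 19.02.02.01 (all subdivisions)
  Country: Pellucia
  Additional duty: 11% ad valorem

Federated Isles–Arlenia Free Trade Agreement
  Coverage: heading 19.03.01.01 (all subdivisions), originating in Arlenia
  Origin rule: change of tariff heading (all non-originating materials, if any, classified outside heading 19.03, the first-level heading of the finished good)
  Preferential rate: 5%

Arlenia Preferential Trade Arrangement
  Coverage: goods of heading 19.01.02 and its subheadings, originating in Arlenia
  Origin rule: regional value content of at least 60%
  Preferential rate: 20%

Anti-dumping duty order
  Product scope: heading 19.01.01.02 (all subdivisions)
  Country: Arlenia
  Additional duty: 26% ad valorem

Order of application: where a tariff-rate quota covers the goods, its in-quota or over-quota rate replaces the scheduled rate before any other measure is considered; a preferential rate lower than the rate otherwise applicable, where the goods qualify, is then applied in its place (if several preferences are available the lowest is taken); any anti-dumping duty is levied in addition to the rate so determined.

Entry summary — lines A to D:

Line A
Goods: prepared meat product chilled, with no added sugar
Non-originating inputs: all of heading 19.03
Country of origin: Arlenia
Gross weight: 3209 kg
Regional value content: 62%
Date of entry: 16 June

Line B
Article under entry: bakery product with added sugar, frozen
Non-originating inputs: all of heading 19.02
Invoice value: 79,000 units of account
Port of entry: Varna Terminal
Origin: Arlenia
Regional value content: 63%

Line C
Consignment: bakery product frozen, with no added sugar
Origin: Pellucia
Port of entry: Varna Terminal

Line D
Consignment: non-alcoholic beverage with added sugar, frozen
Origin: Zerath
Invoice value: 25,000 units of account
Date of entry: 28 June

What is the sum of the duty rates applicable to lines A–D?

Line A: prepared meat product → 19.02; chilled → 19.02.01; with no added sugar → 19.02.01.01. Scheduled 24%. Arlenia agreement on 19.03.01.01: 19.02.01.01 not covered; Arlenia agreement on 19.01.02: 19.02.01.01 not covered. → 24%.
Line B: bakery product → 19.01; frozen → 19.01.02; with added sugar → 19.01.02.02. Scheduled 10%. Arlenia agreement on 19.03.01.01: 19.01.02.02 not covered; Arlenia agreement on 19.01.02: RVC ≥ 60% → 20% available; preference 20% not lower than 10% → no reduction. → 10%.
Line C: bakery product → 19.01; frozen → 19.01.02; with no added sugar → 19.01.02.01. Scheduled 34%. No special measure applies. → 34%.
Line D: non-alcoholic beverage → 19.03; frozen → 19.03.01; with added sugar → 19.03.01.01. Scheduled 33%. quota on 19.03.01 exhausted → over-quota 52%. → 52%.
Sum: 24% + 10% + 34% + 52% = 120%.

120%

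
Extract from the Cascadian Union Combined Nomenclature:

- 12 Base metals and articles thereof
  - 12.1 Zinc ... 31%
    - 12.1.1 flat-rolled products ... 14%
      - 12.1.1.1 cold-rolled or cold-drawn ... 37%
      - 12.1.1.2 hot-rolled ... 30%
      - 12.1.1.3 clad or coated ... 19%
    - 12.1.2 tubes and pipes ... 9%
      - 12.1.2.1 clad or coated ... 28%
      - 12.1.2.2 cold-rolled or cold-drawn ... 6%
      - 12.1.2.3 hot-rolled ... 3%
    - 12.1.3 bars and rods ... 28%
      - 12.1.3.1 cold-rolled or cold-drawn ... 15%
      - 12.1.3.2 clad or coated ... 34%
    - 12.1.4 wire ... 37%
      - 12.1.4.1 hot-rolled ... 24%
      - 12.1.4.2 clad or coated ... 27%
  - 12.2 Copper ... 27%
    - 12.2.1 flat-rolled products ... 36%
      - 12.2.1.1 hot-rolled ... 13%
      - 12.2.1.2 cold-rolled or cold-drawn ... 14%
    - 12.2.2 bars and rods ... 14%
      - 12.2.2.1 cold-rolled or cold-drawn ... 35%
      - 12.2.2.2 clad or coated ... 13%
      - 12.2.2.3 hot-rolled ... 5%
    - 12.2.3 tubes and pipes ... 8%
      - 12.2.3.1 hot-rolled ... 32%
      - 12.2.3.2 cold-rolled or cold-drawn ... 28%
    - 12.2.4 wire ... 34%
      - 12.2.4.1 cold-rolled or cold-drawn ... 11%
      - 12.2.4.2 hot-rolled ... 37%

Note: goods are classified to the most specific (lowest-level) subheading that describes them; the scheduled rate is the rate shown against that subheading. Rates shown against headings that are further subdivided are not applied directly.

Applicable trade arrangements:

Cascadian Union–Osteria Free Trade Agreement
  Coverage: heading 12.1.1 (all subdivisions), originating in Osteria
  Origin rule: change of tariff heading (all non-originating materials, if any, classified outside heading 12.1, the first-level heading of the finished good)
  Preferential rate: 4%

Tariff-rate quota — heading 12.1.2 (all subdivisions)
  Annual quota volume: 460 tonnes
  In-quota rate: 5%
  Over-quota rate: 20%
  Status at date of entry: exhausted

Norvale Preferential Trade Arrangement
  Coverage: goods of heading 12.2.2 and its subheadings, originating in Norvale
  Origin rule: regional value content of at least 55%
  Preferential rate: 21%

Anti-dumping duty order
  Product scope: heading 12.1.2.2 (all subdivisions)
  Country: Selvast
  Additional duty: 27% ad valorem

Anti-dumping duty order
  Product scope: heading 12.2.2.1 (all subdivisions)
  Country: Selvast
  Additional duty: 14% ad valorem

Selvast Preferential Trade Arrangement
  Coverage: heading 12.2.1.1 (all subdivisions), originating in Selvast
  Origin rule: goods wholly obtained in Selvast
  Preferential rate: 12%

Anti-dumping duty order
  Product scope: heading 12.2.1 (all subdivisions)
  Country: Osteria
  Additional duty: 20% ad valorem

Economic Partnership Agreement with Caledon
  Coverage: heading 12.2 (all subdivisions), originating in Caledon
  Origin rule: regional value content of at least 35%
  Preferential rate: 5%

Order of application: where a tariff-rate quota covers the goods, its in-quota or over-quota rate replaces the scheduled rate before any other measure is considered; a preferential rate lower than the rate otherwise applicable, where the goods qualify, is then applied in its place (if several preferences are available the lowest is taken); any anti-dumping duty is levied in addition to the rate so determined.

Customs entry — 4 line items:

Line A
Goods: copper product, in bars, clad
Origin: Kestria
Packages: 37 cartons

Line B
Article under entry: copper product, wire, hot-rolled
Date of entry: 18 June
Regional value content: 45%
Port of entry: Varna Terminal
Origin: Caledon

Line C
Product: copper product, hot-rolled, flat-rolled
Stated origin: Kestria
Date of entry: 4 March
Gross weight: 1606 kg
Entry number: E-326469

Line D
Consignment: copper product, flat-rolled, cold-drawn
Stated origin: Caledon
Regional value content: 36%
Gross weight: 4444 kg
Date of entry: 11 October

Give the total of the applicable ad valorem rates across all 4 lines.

Line A: copper → 12.2; in bars → 12.2.2; clad → 12.2.2.2. Scheduled 13%. No special measure applies. → 13%.
Line B: copper → 12.2; wire → 12.2.4; hot-rolled → 12.2.4.2. Scheduled 37%. Caledon agreement on 12.2: RVC ≥ 35% → 5% available; preferential 5%. → 5%.
Line C: copper → 12.2; flat-rolled → 12.2.1; hot-rolled → 12.2.1.1. Scheduled 13%. No special measure applies. → 13%.
Line D: copper → 12.2; flat-rolled → 12.2.1; cold-drawn → 12.2.1.2. Scheduled 14%. Caledon agreement on 12.2: RVC ≥ 35% → 5% available; preferential 5%. → 5%.
Sum: 13% + 5% + 13% + 5% = 36%.

36%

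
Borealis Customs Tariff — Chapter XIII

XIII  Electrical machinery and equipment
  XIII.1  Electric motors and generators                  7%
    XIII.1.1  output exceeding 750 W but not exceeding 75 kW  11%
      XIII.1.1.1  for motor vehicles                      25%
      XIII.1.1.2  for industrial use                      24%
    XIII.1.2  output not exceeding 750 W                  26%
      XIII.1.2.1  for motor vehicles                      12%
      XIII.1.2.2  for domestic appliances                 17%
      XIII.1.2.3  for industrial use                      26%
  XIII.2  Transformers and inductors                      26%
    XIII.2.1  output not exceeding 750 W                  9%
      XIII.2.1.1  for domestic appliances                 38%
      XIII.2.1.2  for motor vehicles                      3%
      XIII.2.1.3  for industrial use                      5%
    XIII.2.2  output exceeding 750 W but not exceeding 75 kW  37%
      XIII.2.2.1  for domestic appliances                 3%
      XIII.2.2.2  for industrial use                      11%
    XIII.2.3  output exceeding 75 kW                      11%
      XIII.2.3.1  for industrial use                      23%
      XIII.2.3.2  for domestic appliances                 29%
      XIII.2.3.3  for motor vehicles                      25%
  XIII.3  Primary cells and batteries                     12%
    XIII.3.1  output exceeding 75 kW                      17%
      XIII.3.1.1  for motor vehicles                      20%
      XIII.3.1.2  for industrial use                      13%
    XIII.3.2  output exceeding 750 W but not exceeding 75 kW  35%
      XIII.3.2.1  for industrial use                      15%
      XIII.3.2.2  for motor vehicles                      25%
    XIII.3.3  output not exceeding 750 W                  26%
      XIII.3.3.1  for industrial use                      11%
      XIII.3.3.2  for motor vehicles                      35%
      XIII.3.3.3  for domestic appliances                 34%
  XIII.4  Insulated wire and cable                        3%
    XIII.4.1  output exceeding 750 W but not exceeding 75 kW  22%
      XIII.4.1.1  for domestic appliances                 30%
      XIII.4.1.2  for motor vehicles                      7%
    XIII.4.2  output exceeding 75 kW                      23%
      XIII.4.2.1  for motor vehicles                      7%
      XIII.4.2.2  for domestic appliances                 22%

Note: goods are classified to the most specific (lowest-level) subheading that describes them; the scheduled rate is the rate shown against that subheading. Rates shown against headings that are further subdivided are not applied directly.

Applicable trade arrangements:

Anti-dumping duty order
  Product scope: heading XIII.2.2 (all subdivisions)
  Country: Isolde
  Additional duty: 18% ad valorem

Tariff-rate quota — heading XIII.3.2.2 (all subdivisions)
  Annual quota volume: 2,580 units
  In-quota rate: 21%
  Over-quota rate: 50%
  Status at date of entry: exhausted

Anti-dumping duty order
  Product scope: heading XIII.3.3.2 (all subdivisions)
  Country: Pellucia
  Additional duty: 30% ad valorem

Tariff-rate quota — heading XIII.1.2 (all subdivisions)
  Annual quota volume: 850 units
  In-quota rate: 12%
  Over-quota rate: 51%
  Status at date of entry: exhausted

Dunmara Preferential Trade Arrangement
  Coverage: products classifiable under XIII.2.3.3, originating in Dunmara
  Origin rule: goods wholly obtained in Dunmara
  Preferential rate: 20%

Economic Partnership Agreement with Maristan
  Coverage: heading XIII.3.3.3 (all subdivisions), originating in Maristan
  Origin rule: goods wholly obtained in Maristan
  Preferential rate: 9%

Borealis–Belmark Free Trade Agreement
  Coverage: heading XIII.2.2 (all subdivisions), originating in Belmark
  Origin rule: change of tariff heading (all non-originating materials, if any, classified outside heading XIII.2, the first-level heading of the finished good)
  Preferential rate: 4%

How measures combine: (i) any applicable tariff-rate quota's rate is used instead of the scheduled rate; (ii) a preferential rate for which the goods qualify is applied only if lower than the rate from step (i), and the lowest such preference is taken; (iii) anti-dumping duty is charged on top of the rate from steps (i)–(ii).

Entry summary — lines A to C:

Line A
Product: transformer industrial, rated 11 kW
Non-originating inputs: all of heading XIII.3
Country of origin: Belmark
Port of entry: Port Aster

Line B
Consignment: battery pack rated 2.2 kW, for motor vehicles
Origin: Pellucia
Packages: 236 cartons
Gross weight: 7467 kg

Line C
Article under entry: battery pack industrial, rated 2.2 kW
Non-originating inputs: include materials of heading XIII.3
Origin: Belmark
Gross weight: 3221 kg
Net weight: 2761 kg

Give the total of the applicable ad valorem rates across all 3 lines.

Line A: transformer → XIII.2; rated 11 kW → XIII.2.2; industrial → XIII.2.2.2. Scheduled 11%. Belmark agreement on XIII.2.2: CTH met → 4% available; preferential 4%. → 4%.
Line B: battery pack → XIII.3; rated 2.2 kW → XIII.3.2; for motor vehicles → XIII.3.2.2. Scheduled 25%. quota on XIII.3.2.2 exhausted → over-quota 50%. → 50%.
Line C: battery pack → XIII.3; rated 2.2 kW → XIII.3.2; industrial → XIII.3.2.1. Scheduled 15%. Belmark agreement on XIII.2.2: XIII.3.2.1 not covered. → 15%.
Sum: 4% + 50% + 15% = 69%.

69%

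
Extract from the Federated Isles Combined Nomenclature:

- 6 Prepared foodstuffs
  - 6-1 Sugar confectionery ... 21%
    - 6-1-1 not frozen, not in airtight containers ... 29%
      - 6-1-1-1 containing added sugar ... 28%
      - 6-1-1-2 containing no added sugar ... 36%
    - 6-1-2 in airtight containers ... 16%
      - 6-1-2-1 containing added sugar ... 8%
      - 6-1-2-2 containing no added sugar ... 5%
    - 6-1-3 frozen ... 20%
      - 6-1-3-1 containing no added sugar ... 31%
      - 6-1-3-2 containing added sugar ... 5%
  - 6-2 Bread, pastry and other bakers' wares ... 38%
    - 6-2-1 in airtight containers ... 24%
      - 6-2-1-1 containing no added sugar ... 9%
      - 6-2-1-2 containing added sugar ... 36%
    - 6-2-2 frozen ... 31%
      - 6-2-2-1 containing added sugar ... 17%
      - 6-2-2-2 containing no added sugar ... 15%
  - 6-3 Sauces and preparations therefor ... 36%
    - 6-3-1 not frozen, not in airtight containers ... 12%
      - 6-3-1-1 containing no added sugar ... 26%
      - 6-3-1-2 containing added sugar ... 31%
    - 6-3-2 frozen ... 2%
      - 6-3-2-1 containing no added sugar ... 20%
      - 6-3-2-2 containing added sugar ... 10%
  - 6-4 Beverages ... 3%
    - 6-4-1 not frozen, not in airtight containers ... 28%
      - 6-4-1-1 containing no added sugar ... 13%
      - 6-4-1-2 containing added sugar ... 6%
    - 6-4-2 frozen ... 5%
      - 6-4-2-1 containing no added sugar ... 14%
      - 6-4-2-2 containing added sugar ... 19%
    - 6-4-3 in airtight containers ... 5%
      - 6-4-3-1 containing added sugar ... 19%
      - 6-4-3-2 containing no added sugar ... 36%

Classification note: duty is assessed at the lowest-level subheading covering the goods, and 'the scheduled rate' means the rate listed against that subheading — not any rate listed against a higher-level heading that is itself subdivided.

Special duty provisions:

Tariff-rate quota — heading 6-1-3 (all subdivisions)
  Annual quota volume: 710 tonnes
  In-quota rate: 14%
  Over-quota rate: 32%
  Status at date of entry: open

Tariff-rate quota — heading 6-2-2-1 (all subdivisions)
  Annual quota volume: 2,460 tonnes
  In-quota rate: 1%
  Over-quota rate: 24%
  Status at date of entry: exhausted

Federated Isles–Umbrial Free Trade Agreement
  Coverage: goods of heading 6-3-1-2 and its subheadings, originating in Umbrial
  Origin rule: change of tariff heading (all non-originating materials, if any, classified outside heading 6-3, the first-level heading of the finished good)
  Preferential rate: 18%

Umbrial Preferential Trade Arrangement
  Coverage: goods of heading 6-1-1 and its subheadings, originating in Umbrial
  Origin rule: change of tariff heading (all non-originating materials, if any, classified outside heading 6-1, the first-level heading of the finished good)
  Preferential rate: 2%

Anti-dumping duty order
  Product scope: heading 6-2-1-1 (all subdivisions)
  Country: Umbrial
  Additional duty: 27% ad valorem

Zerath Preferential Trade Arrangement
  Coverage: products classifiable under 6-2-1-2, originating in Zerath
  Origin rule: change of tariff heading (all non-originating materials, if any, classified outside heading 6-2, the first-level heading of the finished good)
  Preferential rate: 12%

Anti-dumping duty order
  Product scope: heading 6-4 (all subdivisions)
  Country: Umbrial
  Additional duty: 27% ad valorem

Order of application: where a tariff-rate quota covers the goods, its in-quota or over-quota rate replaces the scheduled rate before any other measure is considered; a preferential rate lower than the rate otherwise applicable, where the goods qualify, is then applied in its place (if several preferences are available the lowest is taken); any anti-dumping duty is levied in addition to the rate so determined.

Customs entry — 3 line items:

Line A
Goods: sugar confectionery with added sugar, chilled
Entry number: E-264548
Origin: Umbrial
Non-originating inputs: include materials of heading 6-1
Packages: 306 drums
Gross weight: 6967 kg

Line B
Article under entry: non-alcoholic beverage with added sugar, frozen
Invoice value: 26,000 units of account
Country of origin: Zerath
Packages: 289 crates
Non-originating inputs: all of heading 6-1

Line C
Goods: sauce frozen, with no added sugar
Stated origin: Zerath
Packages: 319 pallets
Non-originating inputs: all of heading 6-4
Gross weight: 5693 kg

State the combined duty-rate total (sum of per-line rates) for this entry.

67%

Line A: sugar confectionery → 6-1; chilled → 6-1-1; with added sugar → 6-1-1-1. Scheduled 28%. Umbrial agreement on 6-3-1-2: 6-1-1-1 not covered; Umbrial agreement on 6-1-1: CTH not met. → 28%.
Line B: non-alcoholic beverage → 6-4; frozen → 6-4-2; with added sugar → 6-4-2-2. Scheduled 19%. Zerath agreement on 6-2-1-2: 6-4-2-2 not covered. → 19%.
Line C: sauce → 6-3; frozen → 6-3-2; with no added sugar → 6-3-2-1. Scheduled 20%. Zerath agreement on 6-2-1-2: 6-3-2-1 not covered. → 20%.
Sum: 28% + 19% + 20% = 67%.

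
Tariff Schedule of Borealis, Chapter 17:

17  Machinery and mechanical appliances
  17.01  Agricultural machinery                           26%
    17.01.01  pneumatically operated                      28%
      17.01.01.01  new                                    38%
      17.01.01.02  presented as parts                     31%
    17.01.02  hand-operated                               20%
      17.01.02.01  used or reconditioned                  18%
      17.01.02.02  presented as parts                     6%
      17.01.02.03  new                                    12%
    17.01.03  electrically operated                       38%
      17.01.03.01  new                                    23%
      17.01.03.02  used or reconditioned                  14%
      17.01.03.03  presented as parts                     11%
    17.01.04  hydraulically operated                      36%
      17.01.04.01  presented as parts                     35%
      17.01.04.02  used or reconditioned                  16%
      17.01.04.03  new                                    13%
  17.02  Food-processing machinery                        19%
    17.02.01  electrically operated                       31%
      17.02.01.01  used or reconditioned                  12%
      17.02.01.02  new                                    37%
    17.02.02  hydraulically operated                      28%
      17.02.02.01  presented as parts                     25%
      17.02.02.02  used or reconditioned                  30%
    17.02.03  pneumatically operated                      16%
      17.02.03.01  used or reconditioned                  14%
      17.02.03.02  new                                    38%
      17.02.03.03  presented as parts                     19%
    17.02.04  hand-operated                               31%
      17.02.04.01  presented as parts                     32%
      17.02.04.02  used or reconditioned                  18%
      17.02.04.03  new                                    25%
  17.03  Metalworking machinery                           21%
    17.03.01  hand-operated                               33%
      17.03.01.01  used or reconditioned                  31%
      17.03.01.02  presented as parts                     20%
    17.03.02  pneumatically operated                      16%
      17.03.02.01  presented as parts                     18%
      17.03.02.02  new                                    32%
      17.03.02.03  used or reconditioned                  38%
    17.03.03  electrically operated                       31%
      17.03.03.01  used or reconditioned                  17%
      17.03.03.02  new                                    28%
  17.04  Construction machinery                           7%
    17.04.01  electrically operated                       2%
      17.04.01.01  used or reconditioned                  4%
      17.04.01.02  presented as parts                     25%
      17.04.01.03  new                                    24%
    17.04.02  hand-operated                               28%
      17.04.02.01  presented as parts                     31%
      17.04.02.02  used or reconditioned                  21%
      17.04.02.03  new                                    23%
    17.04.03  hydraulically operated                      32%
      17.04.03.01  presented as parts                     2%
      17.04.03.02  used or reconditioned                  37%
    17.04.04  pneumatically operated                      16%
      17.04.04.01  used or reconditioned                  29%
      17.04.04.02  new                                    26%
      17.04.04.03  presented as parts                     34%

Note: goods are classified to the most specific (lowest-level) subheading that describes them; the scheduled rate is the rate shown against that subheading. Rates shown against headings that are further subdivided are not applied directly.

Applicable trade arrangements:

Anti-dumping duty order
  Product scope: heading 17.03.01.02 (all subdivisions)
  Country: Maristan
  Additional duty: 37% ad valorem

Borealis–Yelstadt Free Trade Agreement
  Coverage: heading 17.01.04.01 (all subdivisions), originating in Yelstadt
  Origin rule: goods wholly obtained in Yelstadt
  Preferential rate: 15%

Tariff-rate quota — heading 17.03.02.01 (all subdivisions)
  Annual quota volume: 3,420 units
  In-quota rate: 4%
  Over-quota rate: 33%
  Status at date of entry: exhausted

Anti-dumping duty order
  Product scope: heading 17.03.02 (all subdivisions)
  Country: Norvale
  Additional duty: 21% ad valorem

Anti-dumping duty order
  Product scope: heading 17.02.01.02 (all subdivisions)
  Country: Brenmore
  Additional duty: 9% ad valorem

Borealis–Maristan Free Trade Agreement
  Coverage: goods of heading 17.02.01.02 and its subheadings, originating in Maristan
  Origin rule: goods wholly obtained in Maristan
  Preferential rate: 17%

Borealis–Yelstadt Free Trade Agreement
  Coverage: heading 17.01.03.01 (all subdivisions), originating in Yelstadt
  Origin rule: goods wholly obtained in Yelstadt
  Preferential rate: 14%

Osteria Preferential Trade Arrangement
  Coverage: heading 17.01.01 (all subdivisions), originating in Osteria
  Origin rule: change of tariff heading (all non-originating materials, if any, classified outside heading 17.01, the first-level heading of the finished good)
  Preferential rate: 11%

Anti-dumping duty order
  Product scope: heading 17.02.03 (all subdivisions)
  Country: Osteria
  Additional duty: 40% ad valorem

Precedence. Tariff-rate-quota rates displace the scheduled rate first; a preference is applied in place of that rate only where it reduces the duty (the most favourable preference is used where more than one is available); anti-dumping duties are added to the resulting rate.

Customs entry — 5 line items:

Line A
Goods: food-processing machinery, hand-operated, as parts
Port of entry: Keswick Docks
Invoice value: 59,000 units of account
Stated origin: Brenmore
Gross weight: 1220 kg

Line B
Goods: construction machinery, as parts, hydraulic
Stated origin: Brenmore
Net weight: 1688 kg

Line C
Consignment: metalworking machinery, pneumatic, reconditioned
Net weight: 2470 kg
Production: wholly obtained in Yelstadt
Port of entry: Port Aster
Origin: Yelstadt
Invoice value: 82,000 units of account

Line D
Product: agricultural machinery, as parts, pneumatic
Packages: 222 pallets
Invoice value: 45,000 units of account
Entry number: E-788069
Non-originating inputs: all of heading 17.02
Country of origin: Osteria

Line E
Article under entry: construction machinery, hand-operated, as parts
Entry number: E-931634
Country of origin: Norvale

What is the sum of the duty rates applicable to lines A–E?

Line A: food-processing → 17.02; hand-operated → 17.02.04; as parts → 17.02.04.01. Scheduled 32%. No special measure applies. → 32%.
Line B: construction → 17.04; hydraulic → 17.04.03; as parts → 17.04.03.01. Scheduled 2%. No special measure applies. → 2%.
Line C: metalworking → 17.03; pneumatic → 17.03.02; reconditioned → 17.03.02.03. Scheduled 38%. Yelstadt agreement on 17.01.04.01: 17.03.02.03 not covered; Yelstadt agreement on 17.01.03.01: 17.03.02.03 not covered. → 38%.
Line D: agricultural → 17.01; pneumatic → 17.01.01; as parts → 17.01.01.02. Scheduled 31%. Osteria agreement on 17.01.01: CTH met → 11% available; preferential 11%. → 11%.
Line E: construction → 17.04; hand-operated → 17.04.02; as parts → 17.04.02.01. Scheduled 31%. No special measure applies. → 31%.
Sum: 32% + 2% + 38% + 11% + 31% = 114%.

114%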